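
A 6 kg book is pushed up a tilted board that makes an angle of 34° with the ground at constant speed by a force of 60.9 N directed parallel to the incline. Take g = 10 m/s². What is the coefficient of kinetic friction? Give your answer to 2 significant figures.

0.55

At constant speed ΣF = 0 along the incline. The applied 60.9 N acts up the slope; the weight component mg sin 34° = 33.552 N and kinetic friction μN both act down the slope.
So 60.9 = 33.552 + μ × 49.742, giving μ = (60.9 − 33.552) / 49.742 = 0.5498.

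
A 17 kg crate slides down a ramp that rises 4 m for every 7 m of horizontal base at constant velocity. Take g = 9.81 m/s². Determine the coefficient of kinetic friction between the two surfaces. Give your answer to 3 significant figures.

0.571

At constant velocity the net force along the incline is zero: mg sin 29.74° = μ mg cos 29.74°.
So μ = tan 29.74° = 0.4961 / 0.8682 = 0.5714.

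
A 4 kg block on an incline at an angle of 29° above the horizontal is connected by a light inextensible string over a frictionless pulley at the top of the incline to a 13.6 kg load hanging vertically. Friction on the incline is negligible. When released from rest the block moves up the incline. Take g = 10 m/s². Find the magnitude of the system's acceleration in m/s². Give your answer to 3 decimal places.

For the block on the incline: the weight component along the slope is m₁g sin 29° = 4 × 10 × 0.4848 = 19.392 N and the normal force is N = m₁g cos 29° = 34.985 N.
Newton's second law for the block (up-slope positive): T − 19.392 = 4 a. For the hanging load (downward positive): 13.6 × 10 − T = 13.6 a.
Adding the two equations eliminates T: 116.608 = 17.6 a, so a = 6.6255 m/s².

6.625 m/s²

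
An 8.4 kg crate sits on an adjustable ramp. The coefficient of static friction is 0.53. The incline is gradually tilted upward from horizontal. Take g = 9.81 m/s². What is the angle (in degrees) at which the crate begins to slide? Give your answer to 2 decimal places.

27.92°

At the threshold of sliding, static friction is at its maximum μ_s N and exactly balances the weight component along the incline: mg sin θ = μ_s mg cos θ.
Hence tan θ = μ_s = 0.53, so θ = arctan(0.53) = 27.9236°.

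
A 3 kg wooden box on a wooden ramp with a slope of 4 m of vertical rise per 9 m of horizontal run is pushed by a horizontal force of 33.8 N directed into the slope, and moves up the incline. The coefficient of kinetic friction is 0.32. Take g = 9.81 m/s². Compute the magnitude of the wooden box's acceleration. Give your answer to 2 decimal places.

1.98 m/s²

The horizontal push has components F cos 23.96° = 33.8 × 0.9138 = 30.886 N up the incline and F sin 23.96° = 33.8 × 0.4061 = 13.726 N pressing into the surface.
The normal force is therefore N = mg cos 23.96° + F sin 23.96° = 26.893 + 13.726 = 40.619 N, and kinetic friction down the slope is μN = 0.32 × 40.619 = 12.998 N.
Along the incline: F cos 23.96° − mg sin 23.96° − μN = ma, so 30.886 − 11.952 − 12.998 = 3 a, giving a = 1.9787 m/s².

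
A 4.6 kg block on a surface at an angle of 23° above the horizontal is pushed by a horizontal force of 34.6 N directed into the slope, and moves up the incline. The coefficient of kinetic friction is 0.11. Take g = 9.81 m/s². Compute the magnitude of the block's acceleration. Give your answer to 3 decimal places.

1.774 m/s²

The horizontal push has components F cos 23° = 34.6 × 0.9205 = 31.849 N up the incline and F sin 23° = 34.6 × 0.3907 = 13.518 N pressing into the surface.
The normal force is therefore N = mg cos 23° + F sin 23° = 41.538 + 13.518 = 55.056 N, and kinetic friction down the slope is μN = 0.11 × 55.056 = 6.056 N.
Along the incline: F cos 23° − mg sin 23° − μN = ma, so 31.849 − 17.631 − 6.056 = 4.6 a, giving a = 1.7743 m/s².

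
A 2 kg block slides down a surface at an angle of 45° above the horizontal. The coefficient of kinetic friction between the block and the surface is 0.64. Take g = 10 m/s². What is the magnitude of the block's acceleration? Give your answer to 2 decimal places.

Resolving the weight along the incline: the component pulling the block down the slope is mg sin 45° = 2 × 10 × 0.7071 = 14.142 N, and the normal force is N = mg cos 45° = 2 × 10 × 0.7071 = 14.142 N.
Kinetic friction acts up the slope with magnitude f = μN = 0.64 × 14.142 = 9.051 N.
Net force along the incline is 14.142 − 9.051 = 5.091 N, so a = 5.091 / 2 = 2.5455 m/s².

2.55 m/s²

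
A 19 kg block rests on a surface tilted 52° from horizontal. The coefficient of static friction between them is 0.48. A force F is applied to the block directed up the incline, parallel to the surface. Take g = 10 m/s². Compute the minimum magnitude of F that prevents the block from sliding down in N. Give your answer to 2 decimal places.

93.57 N

The normal force is N = mg cos 52° = 116.976 N. With F at its minimum the block is on the verge of sliding down, so static friction is at its maximum μ_s N = 0.48 × 116.976 = 56.148 N and acts up the slope.
Equilibrium along the incline: F + μ_s N = mg sin 52°, so F = 149.722 − 56.148 = 93.574 N.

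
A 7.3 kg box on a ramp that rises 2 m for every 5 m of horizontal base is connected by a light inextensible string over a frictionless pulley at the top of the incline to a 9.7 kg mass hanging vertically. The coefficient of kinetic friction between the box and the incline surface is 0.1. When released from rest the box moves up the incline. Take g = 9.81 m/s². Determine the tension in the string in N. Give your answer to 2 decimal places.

59.83 N

For the box on the incline: the weight component along the slope is m₁g sin 21.80° = 7.3 × 9.81 × 0.3714 = 26.597 N and the normal force is N = m₁g cos 21.80° = 66.491 N.
Kinetic friction opposes the box's motion up the incline: f = μN = 0.1 × 66.491 = 6.649 N acting down the slope.
Newton's second law for the box (up-slope positive): T − 26.597 − 6.649 = 7.3 a. For the hanging mass (downward positive): 9.7 × 9.81 − T = 9.7 a.
Adding the two equations eliminates T: 61.911 = 17 a, so a = 3.6418 m/s².
Then from the hanging mass's equation, T = 9.7 × (9.81 − 3.6418) = 59.832 N.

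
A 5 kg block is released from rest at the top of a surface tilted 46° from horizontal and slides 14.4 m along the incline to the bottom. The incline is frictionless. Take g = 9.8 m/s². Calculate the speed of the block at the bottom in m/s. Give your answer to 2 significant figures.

14 m/s

The weight component along the incline is mg sin 46° = 35.248 N and the normal force is N = mg cos 46° = 34.038 N.
With no friction, a = g sin 46° = 7.0495 m/s².
Starting from rest over a distance of 14.4 m, v² = 2aL = 2 × 7.0495 × 14.4 = 203.0256, so v = 14.2487 m/s.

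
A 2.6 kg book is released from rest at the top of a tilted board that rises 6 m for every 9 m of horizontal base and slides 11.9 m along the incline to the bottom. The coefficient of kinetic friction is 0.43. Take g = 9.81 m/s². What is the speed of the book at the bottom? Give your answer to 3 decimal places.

The weight component along the incline is mg sin 33.69° = 14.148 N and the normal force is N = mg cos 33.69° = 21.222 N.
Friction up the slope is f = μN = 0.43 × 21.222 = 9.125 N, so the net downslope force is 14.148 − 9.125 = 5.023 N and a = 5.023 / 2.6 = 1.9319 m/s².
Starting from rest over a distance of 11.9 m, v² = 2aL = 2 × 1.9319 × 11.9 = 45.9792, so v = 6.7808 m/s.

6.781 m/s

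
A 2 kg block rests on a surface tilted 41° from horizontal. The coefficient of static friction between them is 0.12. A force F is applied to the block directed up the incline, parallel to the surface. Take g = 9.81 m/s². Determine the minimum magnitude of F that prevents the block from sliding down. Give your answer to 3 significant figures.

11.1 N

The normal force is N = mg cos 41° = 14.807 N. With F at its minimum the block is on the verge of sliding down, so static friction is at its maximum μ_s N = 0.12 × 14.807 = 1.777 N and acts up the slope.
Equilibrium along the incline: F + μ_s N = mg sin 41°, so F = 12.872 − 1.777 = 11.095 N.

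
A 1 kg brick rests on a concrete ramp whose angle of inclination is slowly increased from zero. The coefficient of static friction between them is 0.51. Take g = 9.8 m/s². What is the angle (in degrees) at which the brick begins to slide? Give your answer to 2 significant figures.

At the threshold of sliding, static friction is at its maximum μ_s N and exactly balances the weight component along the incline: mg sin θ = μ_s mg cos θ.
Hence tan θ = μ_s = 0.51, so θ = arctan(0.51) = 27.0216°.

27°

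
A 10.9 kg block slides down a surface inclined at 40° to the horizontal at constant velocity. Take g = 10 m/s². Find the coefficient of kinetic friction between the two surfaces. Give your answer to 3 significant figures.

At constant velocity the net force along the incline is zero: mg sin 40° = μ mg cos 40°.
So μ = tan 40° = 0.6428 / 0.7660 = 0.8392.

0.839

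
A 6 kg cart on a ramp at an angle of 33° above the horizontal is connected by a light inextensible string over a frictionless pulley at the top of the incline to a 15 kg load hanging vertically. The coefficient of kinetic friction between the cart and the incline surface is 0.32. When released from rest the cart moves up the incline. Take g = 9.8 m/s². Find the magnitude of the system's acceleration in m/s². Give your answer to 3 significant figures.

For the cart on the incline: the weight component along the slope is m₁g sin 33° = 6 × 9.8 × 0.5446 = 32.022 N and the normal force is N = m₁g cos 33° = 49.314 N.
Kinetic friction opposes the cart's motion up the incline: f = μN = 0.32 × 49.314 = 15.780 N acting down the slope.
Newton's second law for the cart (up-slope positive): T − 32.022 − 15.780 = 6 a. For the hanging load (downward positive): 15 × 9.8 − T = 15 a.
Adding the two equations eliminates T: 99.198 = 21 a, so a = 4.7237 m/s².

4.72 m/s²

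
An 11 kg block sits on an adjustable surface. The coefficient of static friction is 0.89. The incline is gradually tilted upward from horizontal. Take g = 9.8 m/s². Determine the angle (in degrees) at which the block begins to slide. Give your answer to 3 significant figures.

41.7°

At the threshold of sliding, static friction is at its maximum μ_s N and exactly balances the weight component along the incline: mg sin θ = μ_s mg cos θ.
Hence tan θ = μ_s = 0.89, so θ = arctan(0.89) = 41.6691°.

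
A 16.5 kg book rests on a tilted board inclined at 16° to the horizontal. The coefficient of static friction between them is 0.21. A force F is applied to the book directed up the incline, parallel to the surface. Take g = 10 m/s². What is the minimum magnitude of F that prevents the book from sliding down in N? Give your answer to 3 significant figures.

12.2 N

The normal force is N = mg cos 16° = 158.608 N. With F at its minimum the book is on the verge of sliding down, so static friction is at its maximum μ_s N = 0.21 × 158.608 = 33.308 N and acts up the slope.
Equilibrium along the incline: F + μ_s N = mg sin 16°, so F = 45.480 − 33.308 = 12.172 N.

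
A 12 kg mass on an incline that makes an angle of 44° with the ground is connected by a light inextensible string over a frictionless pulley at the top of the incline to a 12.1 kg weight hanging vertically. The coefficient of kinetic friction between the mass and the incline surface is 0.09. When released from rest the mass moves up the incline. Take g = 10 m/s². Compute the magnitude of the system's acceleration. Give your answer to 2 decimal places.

1.24 m/s²

For the mass on the incline: the weight component along the slope is m₁g sin 44° = 12 × 10 × 0.6947 = 83.364 N and the normal force is N = m₁g cos 44° = 86.321 N.
Kinetic friction opposes the mass's motion up the incline: f = μN = 0.09 × 86.321 = 7.769 N acting down the slope.
Newton's second law for the mass (up-slope positive): T − 83.364 − 7.769 = 12 a. For the hanging weight (downward positive): 12.1 × 10 − T = 12.1 a.
Adding the two equations eliminates T: 29.867 = 24.1 a, so a = 1.2393 m/s².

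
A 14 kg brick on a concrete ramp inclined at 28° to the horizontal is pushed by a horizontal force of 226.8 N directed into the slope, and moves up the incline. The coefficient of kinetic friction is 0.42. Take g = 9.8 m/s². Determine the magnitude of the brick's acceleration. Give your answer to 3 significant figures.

The horizontal push has components F cos 28° = 226.8 × 0.8829 = 200.242 N up the incline and F sin 28° = 226.8 × 0.4695 = 106.483 N pressing into the surface.
The normal force is therefore N = mg cos 28° + F sin 28° = 121.134 + 106.483 = 227.617 N, and kinetic friction down the slope is μN = 0.42 × 227.617 = 95.599 N.
Along the incline: F cos 28° − mg sin 28° − μN = ma, so 200.242 − 64.415 − 95.599 = 14 a, giving a = 2.8734 m/s².

2.87 m/s²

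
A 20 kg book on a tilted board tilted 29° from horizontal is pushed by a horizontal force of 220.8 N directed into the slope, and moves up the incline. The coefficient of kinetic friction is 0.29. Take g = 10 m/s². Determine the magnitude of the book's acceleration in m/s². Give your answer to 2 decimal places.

0.72 m/s²

The horizontal push has components F cos 29° = 220.8 × 0.8746 = 193.112 N up the incline and F sin 29° = 220.8 × 0.4848 = 107.044 N pressing into the surface.
The normal force is therefore N = mg cos 29° + F sin 29° = 174.920 + 107.044 = 281.964 N, and kinetic friction down the slope is μN = 0.29 × 281.964 = 81.770 N.
Along the incline: F cos 29° − mg sin 29° − μN = ma, so 193.112 − 96.960 − 81.770 = 20 a, giving a = 0.7191 m/s².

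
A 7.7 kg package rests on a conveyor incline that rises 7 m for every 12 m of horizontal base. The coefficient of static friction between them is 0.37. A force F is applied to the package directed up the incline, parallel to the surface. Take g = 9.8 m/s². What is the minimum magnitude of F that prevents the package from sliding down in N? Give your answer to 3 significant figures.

The normal force is N = mg cos 30.26° = 65.181 N. With F at its minimum the package is on the verge of sliding down, so static friction is at its maximum μ_s N = 0.37 × 65.181 = 24.117 N and acts up the slope.
Equilibrium along the incline: F + μ_s N = mg sin 30.26°, so F = 38.022 − 24.117 = 13.905 N.

13.9 N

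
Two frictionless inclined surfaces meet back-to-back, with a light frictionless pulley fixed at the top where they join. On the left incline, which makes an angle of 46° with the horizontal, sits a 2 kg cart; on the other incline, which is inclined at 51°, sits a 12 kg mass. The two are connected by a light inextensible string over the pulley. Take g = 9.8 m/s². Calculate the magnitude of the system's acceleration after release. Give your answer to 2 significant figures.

Resolve each weight along its own incline: the 2 kg mass has component 2 × 9.8 × sin 46° = 14.099 N down its slope, and the 12 kg mass has 12 × 9.8 × sin 51° = 91.392 N down its slope.
The 12 kg side's 91.392 N exceeds the other side's 14.099 N, so that mass slides down and the 2 kg mass slides up. Taking that direction as positive, Newton's second law for the whole system gives 91.392 − 14.099 = (2 + 12) a, so a = 77.293 / 14 = 5.5209 m/s².

5.5 m/s²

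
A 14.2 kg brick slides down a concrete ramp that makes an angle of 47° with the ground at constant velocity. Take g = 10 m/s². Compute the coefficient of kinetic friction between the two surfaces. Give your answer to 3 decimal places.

1.072

At constant velocity the net force along the incline is zero: mg sin 47° = μ mg cos 47°.
So μ = tan 47° = 0.7314 / 0.6820 = 1.0724.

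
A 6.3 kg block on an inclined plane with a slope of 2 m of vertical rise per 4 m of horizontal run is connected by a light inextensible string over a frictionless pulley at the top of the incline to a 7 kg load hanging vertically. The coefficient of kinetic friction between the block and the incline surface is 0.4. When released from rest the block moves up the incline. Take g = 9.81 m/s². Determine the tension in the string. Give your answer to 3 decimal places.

58.712 N

For the block on the incline: the weight component along the slope is m₁g sin 26.57° = 6.3 × 9.81 × 0.4472 = 27.638 N and the normal force is N = m₁g cos 26.57° = 55.278 N.
Kinetic friction opposes the block's motion up the incline: f = μN = 0.4 × 55.278 = 22.111 N acting down the slope.
Newton's second law for the block (up-slope positive): T − 27.638 − 22.111 = 6.3 a. For the hanging load (downward positive): 7 × 9.81 − T = 7 a.
Adding the two equations eliminates T: 18.921 = 13.3 a, so a = 1.4226 m/s².
Then from the hanging load's equation, T = 7 × (9.81 − 1.4226) = 58.712 N.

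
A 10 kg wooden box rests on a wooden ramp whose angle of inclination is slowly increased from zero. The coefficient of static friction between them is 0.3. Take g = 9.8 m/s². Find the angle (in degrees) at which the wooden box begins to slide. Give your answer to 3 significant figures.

At the threshold of sliding, static friction is at its maximum μ_s N and exactly balances the weight component along the incline: mg sin θ = μ_s mg cos θ.
Hence tan θ = μ_s = 0.3, so θ = arctan(0.3) = 16.6992°.

16.7°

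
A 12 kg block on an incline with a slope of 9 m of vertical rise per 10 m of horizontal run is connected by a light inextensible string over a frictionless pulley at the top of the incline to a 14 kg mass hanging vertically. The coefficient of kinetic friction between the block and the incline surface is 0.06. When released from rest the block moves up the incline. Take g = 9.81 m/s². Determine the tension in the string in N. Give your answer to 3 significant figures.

109 N

For the block on the incline: the weight component along the slope is m₁g sin 41.99° = 12 × 9.81 × 0.6690 = 78.755 N and the normal force is N = m₁g cos 41.99° = 87.501 N.
Kinetic friction opposes the block's motion up the incline: f = μN = 0.06 × 87.501 = 5.250 N acting down the slope.
Newton's second law for the block (up-slope positive): T − 78.755 − 5.250 = 12 a. For the hanging mass (downward positive): 14 × 9.81 − T = 14 a.
Adding the two equations eliminates T: 53.335 = 26 a, so a = 2.0513 m/s².
Then from the hanging mass's equation, T = 14 × (9.81 − 2.0513) = 108.622 N.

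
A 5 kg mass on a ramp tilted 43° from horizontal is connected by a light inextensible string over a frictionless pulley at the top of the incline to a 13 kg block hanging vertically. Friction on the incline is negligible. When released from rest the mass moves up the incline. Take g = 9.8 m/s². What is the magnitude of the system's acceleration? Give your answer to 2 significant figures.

5.2 m/s²

For the mass on the incline: the weight component along the slope is m₁g sin 43° = 5 × 9.8 × 0.6820 = 33.418 N and the normal force is N = m₁g cos 43° = 35.836 N.
Newton's second law for the mass (up-slope positive): T − 33.418 = 5 a. For the hanging block (downward positive): 13 × 9.8 − T = 13 a.
Adding the two equations eliminates T: 93.982 = 18 a, so a = 5.2212 m/s².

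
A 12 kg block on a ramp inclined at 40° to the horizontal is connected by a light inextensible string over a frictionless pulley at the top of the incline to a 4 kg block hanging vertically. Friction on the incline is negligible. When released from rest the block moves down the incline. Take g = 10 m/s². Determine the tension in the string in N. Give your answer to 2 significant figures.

For the block on the incline: the weight component along the slope is m₁g sin 40° = 12 × 10 × 0.6428 = 77.136 N and the normal force is N = m₁g cos 40° = 91.925 N.
Newton's second law for the block (down-slope positive): 77.136 − T = 12 a. For the hanging block (upward positive): T − 4 × 10 = 4 a.
Adding the two equations eliminates T: 37.136 = 16 a, so a = 2.3210 m/s².
Then from the hanging block's equation, T = 4 × (10 + 2.3210) = 49.284 N.

49 N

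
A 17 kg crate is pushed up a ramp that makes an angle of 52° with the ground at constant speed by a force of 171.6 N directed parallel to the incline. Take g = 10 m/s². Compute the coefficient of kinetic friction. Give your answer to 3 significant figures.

At constant speed ΣF = 0 along the incline. The applied 171.6 N acts up the slope; the weight component mg sin 52° = 133.962 N and kinetic friction μN both act down the slope.
So 171.6 = 133.962 + μ × 104.662, giving μ = (171.6 − 133.962) / 104.662 = 0.3596.

0.360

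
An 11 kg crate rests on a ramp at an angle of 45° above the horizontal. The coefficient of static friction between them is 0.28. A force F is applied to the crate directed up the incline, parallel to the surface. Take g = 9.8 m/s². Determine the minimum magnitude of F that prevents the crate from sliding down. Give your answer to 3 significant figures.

The normal force is N = mg cos 45° = 76.226 N. With F at its minimum the crate is on the verge of sliding down, so static friction is at its maximum μ_s N = 0.28 × 76.226 = 21.343 N and acts up the slope.
Equilibrium along the incline: F + μ_s N = mg sin 45°, so F = 76.226 − 21.343 = 54.883 N.

54.9 N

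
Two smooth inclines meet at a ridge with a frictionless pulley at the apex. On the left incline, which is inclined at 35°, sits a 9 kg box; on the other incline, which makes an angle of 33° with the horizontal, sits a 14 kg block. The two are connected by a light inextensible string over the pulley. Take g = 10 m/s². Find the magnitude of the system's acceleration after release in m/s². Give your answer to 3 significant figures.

1.07 m/s²

Resolve each weight along its own incline: the 9 kg mass has component 9 × 10 × sin 35° = 51.622 N down its slope, and the 14 kg mass has 14 × 10 × sin 33° = 76.249 N down its slope.
The 14 kg side's 76.249 N exceeds the other side's 51.622 N, so that mass slides down and the 9 kg mass slides up. Taking that direction as positive, Newton's second law for the whole system gives 76.249 − 51.622 = (9 + 14) a, so a = 24.627 / 23 = 1.0707 m/s².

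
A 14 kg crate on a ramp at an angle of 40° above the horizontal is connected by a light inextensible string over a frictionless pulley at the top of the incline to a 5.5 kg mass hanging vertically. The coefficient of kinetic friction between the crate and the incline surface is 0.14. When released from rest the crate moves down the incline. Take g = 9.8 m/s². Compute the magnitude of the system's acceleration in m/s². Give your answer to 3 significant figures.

For the crate on the incline: the weight component along the slope is m₁g sin 40° = 14 × 9.8 × 0.6428 = 88.192 N and the normal force is N = m₁g cos 40° = 105.101 N.
Kinetic friction opposes the crate's motion down the incline: f = μN = 0.14 × 105.101 = 14.714 N acting up the slope.
Newton's second law for the crate (down-slope positive): 88.192 − 14.714 − T = 14 a. For the hanging mass (upward positive): T − 5.5 × 9.8 = 5.5 a.
Adding the two equations eliminates T: 19.578 = 19.5 a, so a = 1.0040 m/s².

1.00 m/s²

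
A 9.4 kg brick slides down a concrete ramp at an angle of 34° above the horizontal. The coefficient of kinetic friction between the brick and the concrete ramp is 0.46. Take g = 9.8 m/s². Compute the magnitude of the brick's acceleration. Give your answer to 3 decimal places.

1.743 m/s²

Resolving the weight along the incline: the component pulling the brick down the slope is mg sin 34° = 9.4 × 9.8 × 0.5592 = 51.514 N, and the normal force is N = mg cos 34° = 9.4 × 9.8 × 0.8290 = 76.367 N.
Kinetic friction acts up the slope with magnitude f = μN = 0.46 × 76.367 = 35.129 N.
Net force along the incline is 51.514 − 35.129 = 16.385 N, so a = 16.385 / 9.4 = 1.7431 m/s².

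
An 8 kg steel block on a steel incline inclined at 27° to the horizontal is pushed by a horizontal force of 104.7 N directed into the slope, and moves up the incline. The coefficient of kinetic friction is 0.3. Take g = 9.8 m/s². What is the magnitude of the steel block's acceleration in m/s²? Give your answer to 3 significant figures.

2.81 m/s²

The horizontal push has components F cos 27° = 104.7 × 0.8910 = 93.288 N up the incline and F sin 27° = 104.7 × 0.4540 = 47.534 N pressing into the surface.
The normal force is therefore N = mg cos 27° + F sin 27° = 69.854 + 47.534 = 117.388 N, and kinetic friction down the slope is μN = 0.3 × 117.388 = 35.216 N.
Along the incline: F cos 27° − mg sin 27° − μN = ma, so 93.288 − 35.594 − 35.216 = 8 a, giving a = 2.8097 m/s².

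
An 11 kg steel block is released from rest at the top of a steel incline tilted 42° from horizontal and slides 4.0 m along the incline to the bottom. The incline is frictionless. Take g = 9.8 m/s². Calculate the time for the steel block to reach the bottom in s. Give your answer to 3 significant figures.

1.10 s

The weight component along the incline is mg sin 42° = 72.132 N and the normal force is N = mg cos 42° = 80.111 N.
With no friction, a = g sin 42° = 6.5575 m/s².
Starting from rest, L = ½at², so t = √(2L/a) = √(2 × 4.0 / 6.5575) = 1.1045 s.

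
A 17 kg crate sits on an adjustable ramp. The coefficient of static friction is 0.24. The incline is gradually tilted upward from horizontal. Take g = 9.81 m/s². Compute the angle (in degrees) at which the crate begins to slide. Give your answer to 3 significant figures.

At the threshold of sliding, static friction is at its maximum μ_s N and exactly balances the weight component along the incline: mg sin θ = μ_s mg cos θ.
Hence tan θ = μ_s = 0.24, so θ = arctan(0.24) = 13.4957°.

13.5°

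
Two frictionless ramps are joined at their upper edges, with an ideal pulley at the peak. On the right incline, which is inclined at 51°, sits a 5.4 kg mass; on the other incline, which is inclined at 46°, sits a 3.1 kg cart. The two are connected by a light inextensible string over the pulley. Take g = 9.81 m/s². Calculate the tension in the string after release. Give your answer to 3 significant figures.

28.9 N

Resolve each weight along its own incline: the 5.4 kg mass has component 5.4 × 9.81 × sin 51° = 41.169 N down its slope, and the 3.1 kg mass has 3.1 × 9.81 × sin 46° = 21.876 N down its slope.
The 5.4 kg side's 41.169 N exceeds the other side's 21.876 N, so that mass slides down and the 3.1 kg mass slides up. Taking that direction as positive, Newton's second law for the whole system gives 41.169 − 21.876 = (5.4 + 3.1) a, so a = 19.293 / 8.5 = 2.2698 m/s².
For the 3.1 kg mass (up-slope positive): T − 21.876 = 3.1 × 2.2698, so T = 28.912 N.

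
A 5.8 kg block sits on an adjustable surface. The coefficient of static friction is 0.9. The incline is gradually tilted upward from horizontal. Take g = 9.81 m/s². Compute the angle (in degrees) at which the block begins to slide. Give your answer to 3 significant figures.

42.0°

At the threshold of sliding, static friction is at its maximum μ_s N and exactly balances the weight component along the incline: mg sin θ = μ_s mg cos θ.
Hence tan θ = μ_s = 0.9, so θ = arctan(0.9) = 41.9872°.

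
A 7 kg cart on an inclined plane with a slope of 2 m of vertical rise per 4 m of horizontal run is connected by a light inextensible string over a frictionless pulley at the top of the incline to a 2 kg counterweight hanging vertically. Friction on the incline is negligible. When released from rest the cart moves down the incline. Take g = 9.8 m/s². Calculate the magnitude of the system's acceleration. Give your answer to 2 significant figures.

For the cart on the incline: the weight component along the slope is m₁g sin 26.57° = 7 × 9.8 × 0.4472 = 30.678 N and the normal force is N = m₁g cos 26.57° = 61.358 N.
Newton's second law for the cart (down-slope positive): 30.678 − T = 7 a. For the hanging counterweight (upward positive): T − 2 × 9.8 = 2 a.
Adding the two equations eliminates T: 11.078 = 9 a, so a = 1.2309 m/s².

1.2 m/s²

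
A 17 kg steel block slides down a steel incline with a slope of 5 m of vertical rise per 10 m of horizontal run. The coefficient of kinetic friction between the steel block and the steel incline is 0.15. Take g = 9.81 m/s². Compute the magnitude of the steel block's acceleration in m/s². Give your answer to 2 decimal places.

3.07 m/s²

Resolving the weight along the incline: the component pulling the steel block down the slope is mg sin 26.57° = 17 × 9.81 × 0.4472 = 74.580 N, and the normal force is N = mg cos 26.57° = 17 × 9.81 × 0.8944 = 149.159 N.
Kinetic friction acts up the slope with magnitude f = μN = 0.15 × 149.159 = 22.374 N.
Net force along the incline is 74.580 − 22.374 = 52.206 N, so a = 52.206 / 17 = 3.0709 m/s².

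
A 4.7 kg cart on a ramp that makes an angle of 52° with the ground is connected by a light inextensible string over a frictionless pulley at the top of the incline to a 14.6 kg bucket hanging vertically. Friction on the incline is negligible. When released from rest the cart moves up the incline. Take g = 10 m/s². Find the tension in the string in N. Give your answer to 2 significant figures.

For the cart on the incline: the weight component along the slope is m₁g sin 52° = 4.7 × 10 × 0.7880 = 37.036 N and the normal force is N = m₁g cos 52° = 28.936 N.
Newton's second law for the cart (up-slope positive): T − 37.036 = 4.7 a. For the hanging bucket (downward positive): 14.6 × 10 − T = 14.6 a.
Adding the two equations eliminates T: 108.964 = 19.3 a, so a = 5.6458 m/s².
Then from the hanging bucket's equation, T = 14.6 × (10 − 5.6458) = 63.571 N.

64 N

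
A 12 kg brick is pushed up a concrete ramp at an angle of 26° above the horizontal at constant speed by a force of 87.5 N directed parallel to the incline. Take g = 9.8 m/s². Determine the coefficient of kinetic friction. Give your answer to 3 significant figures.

At constant speed ΣF = 0 along the incline. The applied 87.5 N acts up the slope; the weight component mg sin 26° = 51.552 N and kinetic friction μN both act down the slope.
So 87.5 = 51.552 + μ × 105.698, giving μ = (87.5 − 51.552) / 105.698 = 0.3401.

0.340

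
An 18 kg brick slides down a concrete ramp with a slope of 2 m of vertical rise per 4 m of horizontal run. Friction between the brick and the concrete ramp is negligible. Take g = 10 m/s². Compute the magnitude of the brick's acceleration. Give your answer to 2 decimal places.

Resolving the weight along the incline: the component pulling the brick down the slope is mg sin 26.57° = 18 × 10 × 0.4472 = 80.496 N, and the normal force is N = mg cos 26.57° = 18 × 10 × 0.8944 = 160.992 N.
With no friction the net force along the incline is 80.496 N, so a = g sin 26.57° = 80.496 / 18 = 4.4720 m/s².

4.47 m/s²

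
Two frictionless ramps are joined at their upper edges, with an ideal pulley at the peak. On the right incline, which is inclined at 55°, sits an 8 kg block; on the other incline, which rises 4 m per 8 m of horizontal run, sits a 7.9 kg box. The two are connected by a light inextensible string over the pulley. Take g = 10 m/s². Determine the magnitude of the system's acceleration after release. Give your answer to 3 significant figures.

1.90 m/s²

Resolve each weight along its own incline: the 8 kg mass has component 8 × 10 × sin 55° = 65.532 N down its slope, and the 7.9 kg mass has 7.9 × 10 × sin 26.57° = 35.330 N down its slope.
The 8 kg side's 65.532 N exceeds the other side's 35.330 N, so that mass slides down and the 7.9 kg mass slides up. Taking that direction as positive, Newton's second law for the whole system gives 65.532 − 35.330 = (8 + 7.9) a, so a = 30.202 / 15.9 = 1.8995 m/s².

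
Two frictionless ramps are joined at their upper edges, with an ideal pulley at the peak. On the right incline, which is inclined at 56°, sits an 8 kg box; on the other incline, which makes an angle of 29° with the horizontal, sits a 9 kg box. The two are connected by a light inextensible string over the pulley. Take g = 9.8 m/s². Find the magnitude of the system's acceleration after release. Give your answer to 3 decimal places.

Resolve each weight along its own incline: the 8 kg mass has component 8 × 9.8 × sin 56° = 64.997 N down its slope, and the 9 kg mass has 9 × 9.8 × sin 29° = 42.760 N down its slope.
The 8 kg side's 64.997 N exceeds the other side's 42.760 N, so that mass slides down and the 9 kg mass slides up. Taking that direction as positive, Newton's second law for the whole system gives 64.997 − 42.760 = (8 + 9) a, so a = 22.237 / 17 = 1.3081 m/s².

1.308 m/s²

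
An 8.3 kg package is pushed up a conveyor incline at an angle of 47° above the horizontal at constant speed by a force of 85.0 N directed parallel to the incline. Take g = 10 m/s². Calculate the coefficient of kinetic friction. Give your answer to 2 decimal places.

At constant speed ΣF = 0 along the incline. The applied 85.0 N acts up the slope; the weight component mg sin 47° = 60.702 N and kinetic friction μN both act down the slope.
So 85.0 = 60.702 + μ × 56.606, giving μ = (85.0 − 60.702) / 56.606 = 0.4292.

0.43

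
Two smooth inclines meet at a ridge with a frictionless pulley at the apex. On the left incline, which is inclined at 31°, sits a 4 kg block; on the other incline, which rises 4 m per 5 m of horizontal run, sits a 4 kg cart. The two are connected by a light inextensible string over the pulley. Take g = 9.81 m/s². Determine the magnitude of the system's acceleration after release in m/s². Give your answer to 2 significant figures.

0.54 m/s²

Resolve each weight along its own incline: the 4 kg mass has component 4 × 9.81 × sin 31° = 20.210 N down its slope, and the 4 kg mass has 4 × 9.81 × sin 38.66° = 24.513 N down its slope.
The 4 kg side's 24.513 N exceeds the other side's 20.210 N, so that mass slides down and the 4 kg mass slides up. Taking that direction as positive, Newton's second law for the whole system gives 24.513 − 20.210 = (4 + 4) a, so a = 4.303 / 8 = 0.5379 m/s².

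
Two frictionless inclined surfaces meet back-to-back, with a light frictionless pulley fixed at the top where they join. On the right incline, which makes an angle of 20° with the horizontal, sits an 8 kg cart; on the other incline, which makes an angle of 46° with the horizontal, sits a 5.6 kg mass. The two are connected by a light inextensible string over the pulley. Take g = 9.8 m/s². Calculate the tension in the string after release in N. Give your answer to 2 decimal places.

34.26 N

Resolve each weight along its own incline: the 8 kg mass has component 8 × 9.8 × sin 20° = 26.814 N down its slope, and the 5.6 kg mass has 5.6 × 9.8 × sin 46° = 39.477 N down its slope.
The 5.6 kg side's 39.477 N exceeds the other side's 26.814 N, so that mass slides down and the 8 kg mass slides up. Taking that direction as positive, Newton's second law for the whole system gives 39.477 − 26.814 = (8 + 5.6) a, so a = 12.663 / 13.6 = 0.9311 m/s².
For the 8 kg mass (up-slope positive): T − 26.814 = 8 × 0.9311, so T = 34.263 N.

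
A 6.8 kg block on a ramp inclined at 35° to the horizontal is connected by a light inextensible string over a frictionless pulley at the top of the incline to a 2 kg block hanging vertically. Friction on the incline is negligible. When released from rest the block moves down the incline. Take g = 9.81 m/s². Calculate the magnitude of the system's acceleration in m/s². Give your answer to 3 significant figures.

For the block on the incline: the weight component along the slope is m₁g sin 35° = 6.8 × 9.81 × 0.5736 = 38.264 N and the normal force is N = m₁g cos 35° = 54.644 N.
Newton's second law for the block (down-slope positive): 38.264 − T = 6.8 a. For the hanging block (upward positive): T − 2 × 9.81 = 2 a.
Adding the two equations eliminates T: 18.644 = 8.8 a, so a = 2.1186 m/s².

2.12 m/s²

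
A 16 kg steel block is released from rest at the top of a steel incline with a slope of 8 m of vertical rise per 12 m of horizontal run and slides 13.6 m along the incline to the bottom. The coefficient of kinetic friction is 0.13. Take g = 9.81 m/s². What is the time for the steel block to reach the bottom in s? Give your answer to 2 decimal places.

2.49 s

The weight component along the incline is mg sin 33.69° = 87.066 N and the normal force is N = mg cos 33.69° = 130.599 N.
Friction up the slope is f = μN = 0.13 × 130.599 = 16.978 N, so the net downslope force is 87.066 − 16.978 = 70.088 N and a = 70.088 / 16 = 4.3805 m/s².
Starting from rest, L = ½at², so t = √(2L/a) = √(2 × 13.6 / 4.3805) = 2.4919 s.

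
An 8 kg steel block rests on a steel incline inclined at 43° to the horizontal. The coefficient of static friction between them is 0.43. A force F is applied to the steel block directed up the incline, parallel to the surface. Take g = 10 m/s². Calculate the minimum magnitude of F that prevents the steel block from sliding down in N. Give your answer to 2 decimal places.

29.40 N

The normal force is N = mg cos 43° = 58.508 N. With F at its minimum the steel block is on the verge of sliding down, so static friction is at its maximum μ_s N = 0.43 × 58.508 = 25.158 N and acts up the slope.
Equilibrium along the incline: F + μ_s N = mg sin 43°, so F = 54.560 − 25.158 = 29.402 N.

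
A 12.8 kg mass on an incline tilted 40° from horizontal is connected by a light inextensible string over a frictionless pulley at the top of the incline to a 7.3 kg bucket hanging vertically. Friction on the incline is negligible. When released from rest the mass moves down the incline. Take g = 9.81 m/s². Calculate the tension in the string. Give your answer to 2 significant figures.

75 N

For the mass on the incline: the weight component along the slope is m₁g sin 40° = 12.8 × 9.81 × 0.6428 = 80.715 N and the normal force is N = m₁g cos 40° = 96.191 N.
Newton's second law for the mass (down-slope positive): 80.715 − T = 12.8 a. For the hanging bucket (upward positive): T − 7.3 × 9.81 = 7.3 a.
Adding the two equations eliminates T: 9.102 = 20.1 a, so a = 0.4528 m/s².
Then from the hanging bucket's equation, T = 7.3 × (9.81 + 0.4528) = 74.918 N.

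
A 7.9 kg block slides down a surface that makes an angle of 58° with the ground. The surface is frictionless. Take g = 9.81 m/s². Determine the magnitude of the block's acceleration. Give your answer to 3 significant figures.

8.32 m/s²

Resolving the weight along the incline: the component pulling the block down the slope is mg sin 58° = 7.9 × 9.81 × 0.8480 = 65.719 N, and the normal force is N = mg cos 58° = 7.9 × 9.81 × 0.5299 = 41.067 N.
With no friction the net force along the incline is 65.719 N, so a = g sin 58° = 65.719 / 7.9 = 8.3189 m/s².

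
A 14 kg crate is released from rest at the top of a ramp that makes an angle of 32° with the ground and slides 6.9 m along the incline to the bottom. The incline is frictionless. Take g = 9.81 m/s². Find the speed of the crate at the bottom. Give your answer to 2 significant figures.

8.5 m/s

The weight component along the incline is mg sin 32° = 72.779 N and the normal force is N = mg cos 32° = 116.471 N.
With no friction, a = g sin 32° = 5.1985 m/s².
Starting from rest over a distance of 6.9 m, v² = 2aL = 2 × 5.1985 × 6.9 = 71.7393, so v = 8.4699 m/s.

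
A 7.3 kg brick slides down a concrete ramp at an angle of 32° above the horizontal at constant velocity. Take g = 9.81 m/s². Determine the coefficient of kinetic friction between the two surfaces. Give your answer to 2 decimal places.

At constant velocity the net force along the incline is zero: mg sin 32° = μ mg cos 32°.
So μ = tan 32° = 0.5299 / 0.8480 = 0.6249.

0.62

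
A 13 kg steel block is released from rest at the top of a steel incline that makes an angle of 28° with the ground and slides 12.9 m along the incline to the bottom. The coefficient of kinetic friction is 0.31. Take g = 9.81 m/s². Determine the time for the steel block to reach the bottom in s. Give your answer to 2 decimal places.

The weight component along the incline is mg sin 28° = 59.872 N and the normal force is N = mg cos 28° = 112.602 N.
Friction up the slope is f = μN = 0.31 × 112.602 = 34.907 N, so the net downslope force is 59.872 − 34.907 = 24.965 N and a = 24.965 / 13 = 1.9204 m/s².
Starting from rest, L = ½at², so t = √(2L/a) = √(2 × 12.9 / 1.9204) = 3.6653 s.

3.67 s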